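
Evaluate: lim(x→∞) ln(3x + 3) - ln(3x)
This is an ∞-∞ indeterminate form.

Combine fractions or rationalize to convert ∞-∞ to 0/0 form:
  lim(x→∞) ln(3x + 3) - ln(3x) = 0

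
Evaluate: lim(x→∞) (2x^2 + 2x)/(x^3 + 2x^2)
This is an ∞/∞ indeterminate form.

Apply L'Hôpital's rule: differentiate numerator and denominator separately.
  f(x) = 2·x^2 + 2·x   ⇒   f'(x) = 4·x + 2
  g(x) = x^3 + 2·x^2   ⇒   g'(x) = 3·x^2 + 4·x
  lim(x→∞) f'(x)/g'(x) = lim(x→∞) (4·x + 2)/(3·x^2 + 4·x)
  = 0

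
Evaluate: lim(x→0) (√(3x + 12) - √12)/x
This is a standard limit.

Factor or rationalize the expression:
  lim(x→0) (√(3x + 12) - √12)/x = sqrt(3)/4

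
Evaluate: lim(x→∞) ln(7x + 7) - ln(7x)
This is an ∞-∞ indeterminate form.

Combine fractions or rationalize to convert ∞-∞ to 0/0 form:
  lim(x→∞) ln(7x + 7) - ln(7x) = 0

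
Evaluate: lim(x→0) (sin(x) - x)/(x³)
This is a 0/0 indeterminate form.

Apply L'Hôpital's rule: differentiate numerator and denominator separately.
  f(x) = -x + sin(x)   ⇒   f'(x) = cos(x) - 1
  g(x) = x^3   ⇒   g'(x) = 3·x^2
  lim(x→0) f'(x)/g'(x) = lim(x→0) (cos(x) - 1)/(3·x^2)
  = -1/6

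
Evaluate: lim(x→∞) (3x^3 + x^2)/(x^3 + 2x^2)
This is an ∞/∞ indeterminate form.

Apply L'Hôpital's rule: differentiate numerator and denominator separately.
  f(x) = 3·x^3 + x^2   ⇒   f'(x) = 9·x^2 + 2·x
  g(x) = x^3 + 2·x^2   ⇒   g'(x) = 3·x^2 + 4·x
  lim(x→∞) f'(x)/g'(x) = lim(x→∞) (9·x^2 + 2·x)/(3·x^2 + 4·x)
  = 3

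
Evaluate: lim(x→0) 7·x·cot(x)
This is a 0·∞ indeterminate form.

Rewrite 0·∞ as a quotient (0/0 or ∞/∞ form), then apply L'Hôpital's rule:
  lim(x→0) 7·x·cot(x) = 7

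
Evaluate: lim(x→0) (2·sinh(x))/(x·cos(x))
This is a 0/0 indeterminate form.

Apply L'Hôpital's rule: differentiate numerator and denominator separately.
  f(x) = 2·sinh(x)   ⇒   f'(x) = 2·cosh(x)
  g(x) = x·cos(x)   ⇒   g'(x) = -x·sin(x) + cos(x)
  lim(x→0) f'(x)/g'(x) = lim(x→0) (2·cosh(x))/(-x·sin(x) + cos(x))
  = 2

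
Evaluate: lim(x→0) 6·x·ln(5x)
This is a 0·∞ indeterminate form.

Rewrite 0·∞ as a quotient (0/0 or ∞/∞ form), then apply L'Hôpital's rule:
  lim(x→0) 6·x·ln(5x) = 0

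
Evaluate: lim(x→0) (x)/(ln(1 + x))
This is a 0/0 indeterminate form.

Apply L'Hôpital's rule: differentiate numerator and denominator separately.
  f(x) = x   ⇒   f'(x) = 1
  g(x) = ln(x + 1)   ⇒   g'(x) = 1/(x + 1)
  lim(x→0) f'(x)/g'(x) = lim(x→0) (1)/(1/(x + 1))
  = 1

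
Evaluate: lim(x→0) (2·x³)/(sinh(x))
This is a 0/0 indeterminate form.

Apply L'Hôpital's rule: differentiate numerator and denominator separately.
  f(x) = 2·x^3   ⇒   f'(x) = 6·x^2
  g(x) = sinh(x)   ⇒   g'(x) = cosh(x)
  lim(x→0) f'(x)/g'(x) = lim(x→0) (6·x^2)/(cosh(x))
  = 0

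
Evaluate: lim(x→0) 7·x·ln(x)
This is a 0·∞ indeterminate form.

Rewrite 0·∞ as a quotient (0/0 or ∞/∞ form), then apply L'Hôpital's rule:
  lim(x→0) 7·x·ln(x) = 0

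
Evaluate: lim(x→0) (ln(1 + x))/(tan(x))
This is a 0/0 indeterminate form.

Apply L'Hôpital's rule: differentiate numerator and denominator separately.
  f(x) = ln(x + 1)   ⇒   f'(x) = 1/(x + 1)
  g(x) = tan(x)   ⇒   g'(x) = tan(x)^2 + 1
  lim(x→0) f'(x)/g'(x) = lim(x→0) (1/(x + 1))/(tan(x)^2 + 1)
  = 1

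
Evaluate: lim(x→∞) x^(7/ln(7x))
This is an exponential indeterminate form.

For exponential indeterminate forms, take the natural log:
  Let L = lim(x→∞) x^(7/ln(7x))
  Then ln(L) = lim(x→∞) [exponent × ln(base)]
  Evaluate using L'Hôpital or standard limits, then exponentiate.
  L = e^(7)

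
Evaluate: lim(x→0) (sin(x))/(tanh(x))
This is a 0/0 indeterminate form.

Apply L'Hôpital's rule: differentiate numerator and denominator separately.
  f(x) = sin(x)   ⇒   f'(x) = cos(x)
  g(x) = tanh(x)   ⇒   g'(x) = 1 - tanh(x)^2
  lim(x→0) f'(x)/g'(x) = lim(x→0) (cos(x))/(1 - tanh(x)^2)
  = 1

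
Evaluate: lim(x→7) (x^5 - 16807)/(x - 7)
This is a standard limit.

Factor or rationalize the expression:
  lim(x→7) (x^5 - 16807)/(x - 7) = 12005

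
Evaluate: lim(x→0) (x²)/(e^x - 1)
This is a 0/0 indeterminate form.

Apply L'Hôpital's rule: differentiate numerator and denominator separately.
  f(x) = x^2   ⇒   f'(x) = 2·x
  g(x) = e^(x) - 1   ⇒   g'(x) = e^(x)
  lim(x→0) f'(x)/g'(x) = lim(x→0) (2·x)/(e^(x))
  = 0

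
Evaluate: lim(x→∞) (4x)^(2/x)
This is an exponential indeterminate form.

For exponential indeterminate forms, take the natural log:
  Let L = lim(x→∞) (4x)^(2/x)
  Then ln(L) = lim(x→∞) [exponent × ln(base)]
  Evaluate using L'Hôpital or standard limits, then exponentiate.
  L = 1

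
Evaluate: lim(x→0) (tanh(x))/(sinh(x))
This is a 0/0 indeterminate form.

Apply L'Hôpital's rule: differentiate numerator and denominator separately.
  f(x) = tanh(x)   ⇒   f'(x) = 1 - tanh(x)^2
  g(x) = sinh(x)   ⇒   g'(x) = cosh(x)
  lim(x→0) f'(x)/g'(x) = lim(x→0) (1 - tanh(x)^2)/(cosh(x))
  = 1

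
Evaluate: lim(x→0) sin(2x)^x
This is an exponential indeterminate form.

For exponential indeterminate forms, take the natural log:
  Let L = lim(x→0) sin(2x)^x
  Then ln(L) = lim(x→0) [exponent × ln(base)]
  Evaluate using L'Hôpital or standard limits, then exponentiate.
  L = 1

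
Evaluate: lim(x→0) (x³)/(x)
This is a 0/0 indeterminate form.

Apply L'Hôpital's rule: differentiate numerator and denominator separately.
  f(x) = x^3   ⇒   f'(x) = 3·x^2
  g(x) = x   ⇒   g'(x) = 1
  lim(x→0) f'(x)/g'(x) = lim(x→0) (3·x^2)/(1)
  = 0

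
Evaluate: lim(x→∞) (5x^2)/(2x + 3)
This is an ∞/∞ indeterminate form.

Apply L'Hôpital's rule: differentiate numerator and denominator separately.
  f(x) = 5·x^2   ⇒   f'(x) = 10·x
  g(x) = 2·x + 3   ⇒   g'(x) = 2
  lim(x→∞) f'(x)/g'(x) = lim(x→∞) (10·x)/(2)
  = ∞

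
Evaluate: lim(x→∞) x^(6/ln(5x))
This is an exponential indeterminate form.

For exponential indeterminate forms, take the natural log:
  Let L = lim(x→∞) x^(6/ln(5x))
  Then ln(L) = lim(x→∞) [exponent × ln(base)]
  Evaluate using L'Hôpital or standard limits, then exponentiate.
  L = e^(6)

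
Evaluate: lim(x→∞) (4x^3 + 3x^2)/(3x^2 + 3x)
This is an ∞/∞ indeterminate form.

Apply L'Hôpital's rule: differentiate numerator and denominator separately.
  f(x) = 4·x^3 + 3·x^2   ⇒   f'(x) = 12·x^2 + 6·x
  g(x) = 3·x^2 + 3·x   ⇒   g'(x) = 6·x + 3
  lim(x→∞) f'(x)/g'(x) = lim(x→∞) (12·x^2 + 6·x)/(6·x + 3)
  = ∞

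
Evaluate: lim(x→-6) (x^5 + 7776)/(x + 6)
This is a standard limit.

Factor or rationalize the expression:
  lim(x→-6) (x^5 + 7776)/(x + 6) = 6480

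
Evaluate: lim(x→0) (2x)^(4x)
This is an exponential indeterminate form.

For exponential indeterminate forms, take the natural log:
  Let L = lim(x→0) (2x)^(4x)
  Then ln(L) = lim(x→0) [exponent × ln(base)]
  Evaluate using L'Hôpital or standard limits, then exponentiate.
  L = 1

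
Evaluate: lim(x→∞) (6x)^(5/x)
This is an exponential indeterminate form.

For exponential indeterminate forms, take the natural log:
  Let L = lim(x→∞) (6x)^(5/x)
  Then ln(L) = lim(x→∞) [exponent × ln(base)]
  Evaluate using L'Hôpital or standard limits, then exponentiate.
  L = 1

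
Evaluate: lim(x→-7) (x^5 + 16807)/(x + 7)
This is a standard limit.

Factor or rationalize the expression:
  lim(x→-7) (x^5 + 16807)/(x + 7) = 12005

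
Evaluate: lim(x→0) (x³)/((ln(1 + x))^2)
This is a 0/0 indeterminate form.

Apply L'Hôpital's rule: differentiate numerator and denominator separately.
  f(x) = x^3   ⇒   f'(x) = 3·x^2
  g(x) = ln(x + 1)^2   ⇒   g'(x) = 2·ln(x + 1)/(x + 1)
  lim(x→0) f'(x)/g'(x) = lim(x→0) (3·x^2)/(2·ln(x + 1)/(x + 1))
  = 0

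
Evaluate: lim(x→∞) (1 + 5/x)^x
This is an exponential indeterminate form.

For exponential indeterminate forms, take the natural log:
  Let L = lim(x→∞) (1 + 5/x)^x
  Then ln(L) = lim(x→∞) [exponent × ln(base)]
  Evaluate using L'Hôpital or standard limits, then exponentiate.
  L = e^(5)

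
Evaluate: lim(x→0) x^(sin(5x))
This is an exponential indeterminate form.

For exponential indeterminate forms, take the natural log:
  Let L = lim(x→0) x^(sin(5x))
  Then ln(L) = lim(x→0) [exponent × ln(base)]
  Evaluate using L'Hôpital or standard limits, then exponentiate.
  L = 1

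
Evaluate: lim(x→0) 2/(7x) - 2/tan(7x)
This is an ∞-∞ indeterminate form.

Combine fractions or rationalize to convert ∞-∞ to 0/0 form:
  lim(x→0) 2/(7x) - 2/tan(7x) = 0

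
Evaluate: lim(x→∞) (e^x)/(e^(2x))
This is an ∞/∞ indeterminate form.

Apply L'Hôpital's rule: differentiate numerator and denominator separately.
  f(x) = e^(x)   ⇒   f'(x) = e^(x)
  g(x) = e^(2·x)   ⇒   g'(x) = 2·e^(2·x)
  lim(x→∞) f'(x)/g'(x) = lim(x→∞) (e^(x))/(2·e^(2·x))
  = 0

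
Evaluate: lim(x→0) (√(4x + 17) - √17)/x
This is a standard limit.

Factor or rationalize the expression:
  lim(x→0) (√(4x + 17) - √17)/x = 2·sqrt(17)/17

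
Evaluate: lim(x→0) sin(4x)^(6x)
This is an exponential indeterminate form.

For exponential indeterminate forms, take the natural log:
  Let L = lim(x→0) sin(4x)^(6x)
  Then ln(L) = lim(x→0) [exponent × ln(base)]
  Evaluate using L'Hôpital or standard limits, then exponentiate.
  L = 1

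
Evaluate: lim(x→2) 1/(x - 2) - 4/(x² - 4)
This is an ∞-∞ indeterminate form.

Combine fractions or rationalize to convert ∞-∞ to 0/0 form:
  lim(x→2) 1/(x - 2) - 4/(x² - 4) = 1/4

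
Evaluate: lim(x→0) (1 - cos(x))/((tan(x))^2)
This is a 0/0 indeterminate form.

Apply L'Hôpital's rule: differentiate numerator and denominator separately.
  f(x) = 1 - cos(x)   ⇒   f'(x) = sin(x)
  g(x) = tan(x)^2   ⇒   g'(x) = (2·tan(x)^2 + 2)·tan(x)
  lim(x→0) f'(x)/g'(x) = lim(x→0) (sin(x))/((2·tan(x)^2 + 2)·tan(x))
  = 1/2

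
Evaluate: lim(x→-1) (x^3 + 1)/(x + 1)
This is a standard limit.

Factor or rationalize the expression:
  lim(x→-1) (x^3 + 1)/(x + 1) = 3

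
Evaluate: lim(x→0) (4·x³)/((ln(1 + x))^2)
This is a 0/0 indeterminate form.

Apply L'Hôpital's rule: differentiate numerator and denominator separately.
  f(x) = 4·x^3   ⇒   f'(x) = 12·x^2
  g(x) = ln(x + 1)^2   ⇒   g'(x) = 2·ln(x + 1)/(x + 1)
  lim(x→0) f'(x)/g'(x) = lim(x→0) (12·x^2)/(2·ln(x + 1)/(x + 1))
  = 0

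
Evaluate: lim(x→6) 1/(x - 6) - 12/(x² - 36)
This is an ∞-∞ indeterminate form.

Combine fractions or rationalize to convert ∞-∞ to 0/0 form:
  lim(x→6) 1/(x - 6) - 12/(x² - 36) = 1/12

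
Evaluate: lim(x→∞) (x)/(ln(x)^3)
This is an ∞/∞ indeterminate form.

Apply L'Hôpital's rule: differentiate numerator and denominator separately.
  f(x) = x   ⇒   f'(x) = 1
  g(x) = ln(x)^3   ⇒   g'(x) = 3·ln(x)^2/x
  lim(x→∞) f'(x)/g'(x) = lim(x→∞) (1)/(3·ln(x)^2/x)
  = ∞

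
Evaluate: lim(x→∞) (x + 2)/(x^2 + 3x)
This is an ∞/∞ indeterminate form.

Apply L'Hôpital's rule: differentiate numerator and denominator separately.
  f(x) = x + 2   ⇒   f'(x) = 1
  g(x) = x^2 + 3·x   ⇒   g'(x) = 2·x + 3
  lim(x→∞) f'(x)/g'(x) = lim(x→∞) (1)/(2·x + 3)
  = 0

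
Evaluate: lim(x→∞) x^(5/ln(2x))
This is an exponential indeterminate form.

For exponential indeterminate forms, take the natural log:
  Let L = lim(x→∞) x^(5/ln(2x))
  Then ln(L) = lim(x→∞) [exponent × ln(base)]
  Evaluate using L'Hôpital or standard limits, then exponentiate.
  L = e^(5)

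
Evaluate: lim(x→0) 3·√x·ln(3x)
This is a 0·∞ indeterminate form.

Rewrite 0·∞ as a quotient (0/0 or ∞/∞ form), then apply L'Hôpital's rule:
  lim(x→0) 3·√x·ln(3x) = 0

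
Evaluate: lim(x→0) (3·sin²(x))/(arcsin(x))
This is a 0/0 indeterminate form.

Apply L'Hôpital's rule: differentiate numerator and denominator separately.
  f(x) = 3·sin(x)^2   ⇒   f'(x) = 6·sin(x)·cos(x)
  g(x) = asin(x)   ⇒   g'(x) = 1/sqrt(1 - x^2)
  lim(x→0) f'(x)/g'(x) = lim(x→0) (6·sin(x)·cos(x))/(1/sqrt(1 - x^2))
  = 0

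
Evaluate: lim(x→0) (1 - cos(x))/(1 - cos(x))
This is a 0/0 indeterminate form.

Apply L'Hôpital's rule: differentiate numerator and denominator separately.
  f(x) = 1 - cos(x)   ⇒   f'(x) = sin(x)
  g(x) = 1 - cos(x)   ⇒   g'(x) = sin(x)
  lim(x→0) f'(x)/g'(x) = lim(x→0) (sin(x))/(sin(x))
  = 1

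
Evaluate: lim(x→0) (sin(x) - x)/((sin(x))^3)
This is a 0/0 indeterminate form.

Apply L'Hôpital's rule: differentiate numerator and denominator separately.
  f(x) = -x + sin(x)   ⇒   f'(x) = cos(x) - 1
  g(x) = sin(x)^3   ⇒   g'(x) = 3·sin(x)^2·cos(x)
  lim(x→0) f'(x)/g'(x) = lim(x→0) (cos(x) - 1)/(3·sin(x)^2·cos(x))
  = -1/6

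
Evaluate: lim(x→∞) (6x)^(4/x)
This is an exponential indeterminate form.

For exponential indeterminate forms, take the natural log:
  Let L = lim(x→∞) (6x)^(4/x)
  Then ln(L) = lim(x→∞) [exponent × ln(base)]
  Evaluate using L'Hôpital or standard limits, then exponentiate.
  L = 1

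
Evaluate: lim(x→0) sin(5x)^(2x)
This is an exponential indeterminate form.

For exponential indeterminate forms, take the natural log:
  Let L = lim(x→0) sin(5x)^(2x)
  Then ln(L) = lim(x→0) [exponent × ln(base)]
  Evaluate using L'Hôpital or standard limits, then exponentiate.
  L = 1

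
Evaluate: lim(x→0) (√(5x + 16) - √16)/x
This is a standard limit.

Factor or rationalize the expression:
  lim(x→0) (√(5x + 16) - √16)/x = 5/8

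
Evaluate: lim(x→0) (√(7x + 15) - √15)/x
This is a standard limit.

Factor or rationalize the expression:
  lim(x→0) (√(7x + 15) - √15)/x = 7·sqrt(15)/30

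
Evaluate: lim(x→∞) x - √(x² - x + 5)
This is an ∞-∞ indeterminate form.

Combine fractions or rationalize to convert ∞-∞ to 0/0 form:
  lim(x→∞) x - √(x² - x + 5) = 1/2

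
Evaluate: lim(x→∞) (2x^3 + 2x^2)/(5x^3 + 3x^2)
This is an ∞/∞ indeterminate form.

Apply L'Hôpital's rule: differentiate numerator and denominator separately.
  f(x) = 2·x^3 + 2·x^2   ⇒   f'(x) = 6·x^2 + 4·x
  g(x) = 5·x^3 + 3·x^2   ⇒   g'(x) = 15·x^2 + 6·x
  lim(x→∞) f'(x)/g'(x) = lim(x→∞) (6·x^2 + 4·x)/(15·x^2 + 6·x)
  = 2/5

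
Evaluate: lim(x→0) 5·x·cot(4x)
This is a 0·∞ indeterminate form.

Rewrite 0·∞ as a quotient (0/0 or ∞/∞ form), then apply L'Hôpital's rule:
  lim(x→0) 5·x·cot(4x) = 5/4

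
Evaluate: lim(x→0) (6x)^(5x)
This is an exponential indeterminate form.

For exponential indeterminate forms, take the natural log:
  Let L = lim(x→0) (6x)^(5x)
  Then ln(L) = lim(x→0) [exponent × ln(base)]
  Evaluate using L'Hôpital or standard limits, then exponentiate.
  L = 1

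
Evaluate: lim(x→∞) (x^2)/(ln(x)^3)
This is an ∞/∞ indeterminate form.

Apply L'Hôpital's rule: differentiate numerator and denominator separately.
  f(x) = x^2   ⇒   f'(x) = 2·x
  g(x) = ln(x)^3   ⇒   g'(x) = 3·ln(x)^2/x
  lim(x→∞) f'(x)/g'(x) = lim(x→∞) (2·x)/(3·ln(x)^2/x)
  = ∞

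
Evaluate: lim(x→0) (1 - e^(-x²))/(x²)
This is a 0/0 indeterminate form.

Apply L'Hôpital's rule: differentiate numerator and denominator separately.
  f(x) = 1 - e^(-x^2)   ⇒   f'(x) = 2·x·e^(-x^2)
  g(x) = x^2   ⇒   g'(x) = 2·x
  lim(x→0) f'(x)/g'(x) = lim(x→0) (2·x·e^(-x^2))/(2·x)
  = 1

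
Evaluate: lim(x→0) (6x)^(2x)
This is an exponential indeterminate form.

For exponential indeterminate forms, take the natural log:
  Let L = lim(x→0) (6x)^(2x)
  Then ln(L) = lim(x→0) [exponent × ln(base)]
  Evaluate using L'Hôpital or standard limits, then exponentiate.
  L = 1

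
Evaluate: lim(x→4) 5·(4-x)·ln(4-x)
This is a 0·∞ indeterminate form.

Rewrite 0·∞ as a quotient (0/0 or ∞/∞ form), then apply L'Hôpital's rule:
  lim(x→4) 5·(4-x)·ln(4-x) = 0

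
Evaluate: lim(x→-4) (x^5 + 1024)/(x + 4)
This is a standard limit.

Factor or rationalize the expression:
  lim(x→-4) (x^5 + 1024)/(x + 4) = 1280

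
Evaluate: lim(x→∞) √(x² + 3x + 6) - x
This is an ∞-∞ indeterminate form.

Combine fractions or rationalize to convert ∞-∞ to 0/0 form:
  lim(x→∞) √(x² + 3x + 6) - x = 3/2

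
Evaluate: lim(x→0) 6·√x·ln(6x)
This is a 0·∞ indeterminate form.

Rewrite 0·∞ as a quotient (0/0 or ∞/∞ form), then apply L'Hôpital's rule:
  lim(x→0) 6·√x·ln(6x) = 0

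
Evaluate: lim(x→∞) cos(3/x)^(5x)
This is an exponential indeterminate form.

For exponential indeterminate forms, take the natural log:
  Let L = lim(x→∞) cos(3/x)^(5x)
  Then ln(L) = lim(x→∞) [exponent × ln(base)]
  Evaluate using L'Hôpital or standard limits, then exponentiate.
  L = 1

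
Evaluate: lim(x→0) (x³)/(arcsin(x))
This is a 0/0 indeterminate form.

Apply L'Hôpital's rule: differentiate numerator and denominator separately.
  f(x) = x^3   ⇒   f'(x) = 3·x^2
  g(x) = asin(x)   ⇒   g'(x) = 1/sqrt(1 - x^2)
  lim(x→0) f'(x)/g'(x) = lim(x→0) (3·x^2)/(1/sqrt(1 - x^2))
  = 0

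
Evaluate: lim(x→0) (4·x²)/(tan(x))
This is a 0/0 indeterminate form.

Apply L'Hôpital's rule: differentiate numerator and denominator separately.
  f(x) = 4·x^2   ⇒   f'(x) = 8·x
  g(x) = tan(x)   ⇒   g'(x) = tan(x)^2 + 1
  lim(x→0) f'(x)/g'(x) = lim(x→0) (8·x)/(tan(x)^2 + 1)
  = 0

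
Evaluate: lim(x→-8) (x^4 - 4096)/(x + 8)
This is a standard limit.

Factor or rationalize the expression:
  lim(x→-8) (x^4 - 4096)/(x + 8) = -2048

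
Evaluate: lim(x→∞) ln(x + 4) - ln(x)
This is an ∞-∞ indeterminate form.

Combine fractions or rationalize to convert ∞-∞ to 0/0 form:
  lim(x→∞) ln(x + 4) - ln(x) = 0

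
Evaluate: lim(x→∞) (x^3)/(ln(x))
This is an ∞/∞ indeterminate form.

Apply L'Hôpital's rule: differentiate numerator and denominator separately.
  f(x) = x^3   ⇒   f'(x) = 3·x^2
  g(x) = ln(x)   ⇒   g'(x) = 1/x
  lim(x→∞) f'(x)/g'(x) = lim(x→∞) (3·x^2)/(1/x)
  = ∞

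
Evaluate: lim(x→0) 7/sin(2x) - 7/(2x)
This is an ∞-∞ indeterminate form.

Combine fractions or rationalize to convert ∞-∞ to 0/0 form:
  lim(x→0) 7/sin(2x) - 7/(2x) = 0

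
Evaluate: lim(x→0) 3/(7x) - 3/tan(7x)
This is an ∞-∞ indeterminate form.

Combine fractions or rationalize to convert ∞-∞ to 0/0 form:
  lim(x→0) 3/(7x) - 3/tan(7x) = 0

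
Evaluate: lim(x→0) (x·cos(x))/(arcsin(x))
This is a 0/0 indeterminate form.

Apply L'Hôpital's rule: differentiate numerator and denominator separately.
  f(x) = x·cos(x)   ⇒   f'(x) = -x·sin(x) + cos(x)
  g(x) = asin(x)   ⇒   g'(x) = 1/sqrt(1 - x^2)
  lim(x→0) f'(x)/g'(x) = lim(x→0) (-x·sin(x) + cos(x))/(1/sqrt(1 - x^2))
  = 1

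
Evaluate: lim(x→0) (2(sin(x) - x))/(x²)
This is a 0/0 indeterminate form.

Apply L'Hôpital's rule: differentiate numerator and denominator separately.
  f(x) = -2·x + 2·sin(x)   ⇒   f'(x) = 2·cos(x) - 2
  g(x) = x^2   ⇒   g'(x) = 2·x
  lim(x→0) f'(x)/g'(x) = lim(x→0) (2·cos(x) - 2)/(2·x)
  = 0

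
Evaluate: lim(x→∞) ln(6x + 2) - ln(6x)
This is an ∞-∞ indeterminate form.

Combine fractions or rationalize to convert ∞-∞ to 0/0 form:
  lim(x→∞) ln(6x + 2) - ln(6x) = 0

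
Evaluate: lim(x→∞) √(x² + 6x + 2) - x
This is an ∞-∞ indeterminate form.

Combine fractions or rationalize to convert ∞-∞ to 0/0 form:
  lim(x→∞) √(x² + 6x + 2) - x = 3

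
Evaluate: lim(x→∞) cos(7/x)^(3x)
This is an exponential indeterminate form.

For exponential indeterminate forms, take the natural log:
  Let L = lim(x→∞) cos(7/x)^(3x)
  Then ln(L) = lim(x→∞) [exponent × ln(base)]
  Evaluate using L'Hôpital or standard limits, then exponentiate.
  L = 1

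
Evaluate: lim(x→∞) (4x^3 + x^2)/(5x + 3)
This is an ∞/∞ indeterminate form.

Apply L'Hôpital's rule: differentiate numerator and denominator separately.
  f(x) = 4·x^3 + x^2   ⇒   f'(x) = 12·x^2 + 2·x
  g(x) = 5·x + 3   ⇒   g'(x) = 5
  lim(x→∞) f'(x)/g'(x) = lim(x→∞) (12·x^2 + 2·x)/(5)
  = ∞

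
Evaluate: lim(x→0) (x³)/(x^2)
This is a 0/0 indeterminate form.

Apply L'Hôpital's rule: differentiate numerator and denominator separately.
  f(x) = x^3   ⇒   f'(x) = 3·x^2
  g(x) = x^2   ⇒   g'(x) = 2·x
  lim(x→0) f'(x)/g'(x) = lim(x→0) (3·x^2)/(2·x)
  = 0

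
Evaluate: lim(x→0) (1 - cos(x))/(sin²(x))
This is a 0/0 indeterminate form.

Apply L'Hôpital's rule: differentiate numerator and denominator separately.
  f(x) = 1 - cos(x)   ⇒   f'(x) = sin(x)
  g(x) = sin(x)^2   ⇒   g'(x) = 2·sin(x)·cos(x)
  lim(x→0) f'(x)/g'(x) = lim(x→0) (sin(x))/(2·sin(x)·cos(x))
  = 1/2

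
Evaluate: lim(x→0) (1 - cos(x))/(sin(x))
This is a 0/0 indeterminate form.

Apply L'Hôpital's rule: differentiate numerator and denominator separately.
  f(x) = 1 - cos(x)   ⇒   f'(x) = sin(x)
  g(x) = sin(x)   ⇒   g'(x) = cos(x)
  lim(x→0) f'(x)/g'(x) = lim(x→0) (sin(x))/(cos(x))
  = 0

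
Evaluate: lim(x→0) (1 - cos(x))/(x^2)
This is a 0/0 indeterminate form.

Apply L'Hôpital's rule: differentiate numerator and denominator separately.
  f(x) = 1 - cos(x)   ⇒   f'(x) = sin(x)
  g(x) = x^2   ⇒   g'(x) = 2·x
  lim(x→0) f'(x)/g'(x) = lim(x→0) (sin(x))/(2·x)
  = 1/2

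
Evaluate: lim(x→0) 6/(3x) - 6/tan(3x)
This is an ∞-∞ indeterminate form.

Combine fractions or rationalize to convert ∞-∞ to 0/0 form:
  lim(x→0) 6/(3x) - 6/tan(3x) = 0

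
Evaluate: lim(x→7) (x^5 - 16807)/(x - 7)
This is a standard limit.

Factor or rationalize the expression:
  lim(x→7) (x^5 - 16807)/(x - 7) = 12005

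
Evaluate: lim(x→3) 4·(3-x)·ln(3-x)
This is a 0·∞ indeterminate form.

Rewrite 0·∞ as a quotient (0/0 or ∞/∞ form), then apply L'Hôpital's rule:
  lim(x→3) 4·(3-x)·ln(3-x) = 0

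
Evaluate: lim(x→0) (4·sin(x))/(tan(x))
This is a 0/0 indeterminate form.

Apply L'Hôpital's rule: differentiate numerator and denominator separately.
  f(x) = 4·sin(x)   ⇒   f'(x) = 4·cos(x)
  g(x) = tan(x)   ⇒   g'(x) = tan(x)^2 + 1
  lim(x→0) f'(x)/g'(x) = lim(x→0) (4·cos(x))/(tan(x)^2 + 1)
  = 4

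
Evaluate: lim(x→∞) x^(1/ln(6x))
This is an exponential indeterminate form.

For exponential indeterminate forms, take the natural log:
  Let L = lim(x→∞) x^(1/ln(6x))
  Then ln(L) = lim(x→∞) [exponent × ln(base)]
  Evaluate using L'Hôpital or standard limits, then exponentiate.
  L = e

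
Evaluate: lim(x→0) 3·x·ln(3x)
This is a 0·∞ indeterminate form.

Rewrite 0·∞ as a quotient (0/0 or ∞/∞ form), then apply L'Hôpital's rule:
  lim(x→0) 3·x·ln(3x) = 0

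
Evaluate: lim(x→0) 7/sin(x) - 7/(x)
This is an ∞-∞ indeterminate form.

Combine fractions or rationalize to convert ∞-∞ to 0/0 form:
  lim(x→0) 7/sin(x) - 7/(x) = 0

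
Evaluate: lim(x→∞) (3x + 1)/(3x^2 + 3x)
This is an ∞/∞ indeterminate form.

Apply L'Hôpital's rule: differentiate numerator and denominator separately.
  f(x) = 3·x + 1   ⇒   f'(x) = 3
  g(x) = 3·x^2 + 3·x   ⇒   g'(x) = 6·x + 3
  lim(x→∞) f'(x)/g'(x) = lim(x→∞) (3)/(6·x + 3)
  = 0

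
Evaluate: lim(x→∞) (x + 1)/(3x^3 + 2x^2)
This is an ∞/∞ indeterminate form.

Apply L'Hôpital's rule: differentiate numerator and denominator separately.
  f(x) = x + 1   ⇒   f'(x) = 1
  g(x) = 3·x^3 + 2·x^2   ⇒   g'(x) = 9·x^2 + 4·x
  lim(x→∞) f'(x)/g'(x) = lim(x→∞) (1)/(9·x^2 + 4·x)
  = 0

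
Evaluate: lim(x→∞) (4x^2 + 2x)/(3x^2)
This is an ∞/∞ indeterminate form.

Apply L'Hôpital's rule: differentiate numerator and denominator separately.
  f(x) = 4·x^2 + 2·x   ⇒   f'(x) = 8·x + 2
  g(x) = 3·x^2   ⇒   g'(x) = 6·x
  lim(x→∞) f'(x)/g'(x) = lim(x→∞) (8·x + 2)/(6·x)
  = 4/3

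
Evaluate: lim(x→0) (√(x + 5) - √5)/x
This is a standard limit.

Factor or rationalize the expression:
  lim(x→0) (√(x + 5) - √5)/x = sqrt(5)/10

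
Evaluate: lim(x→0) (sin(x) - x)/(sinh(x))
This is a 0/0 indeterminate form.

Apply L'Hôpital's rule: differentiate numerator and denominator separately.
  f(x) = -x + sin(x)   ⇒   f'(x) = cos(x) - 1
  g(x) = sinh(x)   ⇒   g'(x) = cosh(x)
  lim(x→0) f'(x)/g'(x) = lim(x→0) (cos(x) - 1)/(cosh(x))
  = 0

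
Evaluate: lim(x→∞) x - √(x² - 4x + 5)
This is an ∞-∞ indeterminate form.

Combine fractions or rationalize to convert ∞-∞ to 0/0 form:
  lim(x→∞) x - √(x² - 4x + 5) = 2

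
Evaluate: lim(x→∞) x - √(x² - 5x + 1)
This is an ∞-∞ indeterminate form.

Combine fractions or rationalize to convert ∞-∞ to 0/0 form:
  lim(x→∞) x - √(x² - 5x + 1) = 5/2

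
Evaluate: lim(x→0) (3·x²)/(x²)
This is a 0/0 indeterminate form.

Apply L'Hôpital's rule: differentiate numerator and denominator separately.
  f(x) = 3·x^2   ⇒   f'(x) = 6·x
  g(x) = x^2   ⇒   g'(x) = 2·x
  lim(x→0) f'(x)/g'(x) = lim(x→0) (6·x)/(2·x)
  = 3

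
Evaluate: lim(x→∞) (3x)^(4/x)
This is an exponential indeterminate form.

For exponential indeterminate forms, take the natural log:
  Let L = lim(x→∞) (3x)^(4/x)
  Then ln(L) = lim(x→∞) [exponent × ln(base)]
  Evaluate using L'Hôpital or standard limits, then exponentiate.
  L = 1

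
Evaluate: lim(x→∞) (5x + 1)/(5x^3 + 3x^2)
This is an ∞/∞ indeterminate form.

Apply L'Hôpital's rule: differentiate numerator and denominator separately.
  f(x) = 5·x + 1   ⇒   f'(x) = 5
  g(x) = 5·x^3 + 3·x^2   ⇒   g'(x) = 15·x^2 + 6·x
  lim(x→∞) f'(x)/g'(x) = lim(x→∞) (5)/(15·x^2 + 6·x)
  = 0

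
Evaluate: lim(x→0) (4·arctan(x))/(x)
This is a 0/0 indeterminate form.

Apply L'Hôpital's rule: differentiate numerator and denominator separately.
  f(x) = 4·atan(x)   ⇒   f'(x) = 4/(x^2 + 1)
  g(x) = x   ⇒   g'(x) = 1
  lim(x→0) f'(x)/g'(x) = lim(x→0) (4/(x^2 + 1))/(1)
  = 4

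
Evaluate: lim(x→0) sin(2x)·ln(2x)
This is a 0·∞ indeterminate form.

Rewrite 0·∞ as a quotient (0/0 or ∞/∞ form), then apply L'Hôpital's rule:
  lim(x→0) sin(2x)·ln(2x) = 0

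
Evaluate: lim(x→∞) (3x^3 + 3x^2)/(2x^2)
This is an ∞/∞ indeterminate form.

Apply L'Hôpital's rule: differentiate numerator and denominator separately.
  f(x) = 3·x^3 + 3·x^2   ⇒   f'(x) = 9·x^2 + 6·x
  g(x) = 2·x^2   ⇒   g'(x) = 4·x
  lim(x→∞) f'(x)/g'(x) = lim(x→∞) (9·x^2 + 6·x)/(4·x)
  = ∞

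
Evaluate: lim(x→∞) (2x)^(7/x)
This is an exponential indeterminate form.

For exponential indeterminate forms, take the natural log:
  Let L = lim(x→∞) (2x)^(7/x)
  Then ln(L) = lim(x→∞) [exponent × ln(base)]
  Evaluate using L'Hôpital or standard limits, then exponentiate.
  L = 1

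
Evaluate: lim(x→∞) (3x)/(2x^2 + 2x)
This is an ∞/∞ indeterminate form.

Apply L'Hôpital's rule: differentiate numerator and denominator separately.
  f(x) = 3·x   ⇒   f'(x) = 3
  g(x) = 2·x^2 + 2·x   ⇒   g'(x) = 4·x + 2
  lim(x→∞) f'(x)/g'(x) = lim(x→∞) (3)/(4·x + 2)
  = 0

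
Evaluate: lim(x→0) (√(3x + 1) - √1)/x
This is a standard limit.

Factor or rationalize the expression:
  lim(x→0) (√(3x + 1) - √1)/x = 3/2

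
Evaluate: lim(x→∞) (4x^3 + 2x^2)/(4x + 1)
This is an ∞/∞ indeterminate form.

Apply L'Hôpital's rule: differentiate numerator and denominator separately.
  f(x) = 4·x^3 + 2·x^2   ⇒   f'(x) = 12·x^2 + 4·x
  g(x) = 4·x + 1   ⇒   g'(x) = 4
  lim(x→∞) f'(x)/g'(x) = lim(x→∞) (12·x^2 + 4·x)/(4)
  = ∞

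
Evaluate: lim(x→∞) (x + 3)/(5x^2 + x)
This is an ∞/∞ indeterminate form.

Apply L'Hôpital's rule: differentiate numerator and denominator separately.
  f(x) = x + 3   ⇒   f'(x) = 1
  g(x) = 5·x^2 + x   ⇒   g'(x) = 10·x + 1
  lim(x→∞) f'(x)/g'(x) = lim(x→∞) (1)/(10·x + 1)
  = 0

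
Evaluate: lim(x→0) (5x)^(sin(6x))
This is an exponential indeterminate form.

For exponential indeterminate forms, take the natural log:
  Let L = lim(x→0) (5x)^(sin(6x))
  Then ln(L) = lim(x→0) [exponent × ln(base)]
  Evaluate using L'Hôpital or standard limits, then exponentiate.
  L = 1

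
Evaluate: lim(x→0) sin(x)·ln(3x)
This is a 0·∞ indeterminate form.

Rewrite 0·∞ as a quotient (0/0 or ∞/∞ form), then apply L'Hôpital's rule:
  lim(x→0) sin(x)·ln(3x) = 0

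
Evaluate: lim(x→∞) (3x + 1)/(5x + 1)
This is an ∞/∞ indeterminate form.

Apply L'Hôpital's rule: differentiate numerator and denominator separately.
  f(x) = 3·x + 1   ⇒   f'(x) = 3
  g(x) = 5·x + 1   ⇒   g'(x) = 5
  lim(x→∞) f'(x)/g'(x) = lim(x→∞) (3)/(5)
  = 3/5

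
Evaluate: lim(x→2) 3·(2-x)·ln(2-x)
This is a 0·∞ indeterminate form.

Rewrite 0·∞ as a quotient (0/0 or ∞/∞ form), then apply L'Hôpital's rule:
  lim(x→2) 3·(2-x)·ln(2-x) = 0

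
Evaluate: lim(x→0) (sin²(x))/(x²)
This is a 0/0 indeterminate form.

Apply L'Hôpital's rule: differentiate numerator and denominator separately.
  f(x) = sin(x)^2   ⇒   f'(x) = 2·sin(x)·cos(x)
  g(x) = x^2   ⇒   g'(x) = 2·x
  lim(x→0) f'(x)/g'(x) = lim(x→0) (2·sin(x)·cos(x))/(2·x)
  = 1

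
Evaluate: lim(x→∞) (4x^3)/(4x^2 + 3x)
This is an ∞/∞ indeterminate form.

Apply L'Hôpital's rule: differentiate numerator and denominator separately.
  f(x) = 4·x^3   ⇒   f'(x) = 12·x^2
  g(x) = 4·x^2 + 3·x   ⇒   g'(x) = 8·x + 3
  lim(x→∞) f'(x)/g'(x) = lim(x→∞) (12·x^2)/(8·x + 3)
  = ∞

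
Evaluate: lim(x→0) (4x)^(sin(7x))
This is an exponential indeterminate form.

For exponential indeterminate forms, take the natural log:
  Let L = lim(x→0) (4x)^(sin(7x))
  Then ln(L) = lim(x→0) [exponent × ln(base)]
  Evaluate using L'Hôpital or standard limits, then exponentiate.
  L = 1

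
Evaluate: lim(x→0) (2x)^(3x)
This is an exponential indeterminate form.

For exponential indeterminate forms, take the natural log:
  Let L = lim(x→0) (2x)^(3x)
  Then ln(L) = lim(x→0) [exponent × ln(base)]
  Evaluate using L'Hôpital or standard limits, then exponentiate.
  L = 1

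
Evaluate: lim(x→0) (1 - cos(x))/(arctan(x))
This is a 0/0 indeterminate form.

Apply L'Hôpital's rule: differentiate numerator and denominator separately.
  f(x) = 1 - cos(x)   ⇒   f'(x) = sin(x)
  g(x) = atan(x)   ⇒   g'(x) = 1/(x^2 + 1)
  lim(x→0) f'(x)/g'(x) = lim(x→0) (sin(x))/(1/(x^2 + 1))
  = 0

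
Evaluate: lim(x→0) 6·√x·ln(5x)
This is a 0·∞ indeterminate form.

Rewrite 0·∞ as a quotient (0/0 or ∞/∞ form), then apply L'Hôpital's rule:
  lim(x→0) 6·√x·ln(5x) = 0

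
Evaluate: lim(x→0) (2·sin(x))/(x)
This is a 0/0 indeterminate form.

Apply L'Hôpital's rule: differentiate numerator and denominator separately.
  f(x) = 2·sin(x)   ⇒   f'(x) = 2·cos(x)
  g(x) = x   ⇒   g'(x) = 1
  lim(x→0) f'(x)/g'(x) = lim(x→0) (2·cos(x))/(1)
  = 2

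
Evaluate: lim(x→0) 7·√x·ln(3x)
This is a 0·∞ indeterminate form.

Rewrite 0·∞ as a quotient (0/0 or ∞/∞ form), then apply L'Hôpital's rule:
  lim(x→0) 7·√x·ln(3x) = 0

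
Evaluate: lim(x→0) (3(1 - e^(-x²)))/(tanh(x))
This is a 0/0 indeterminate form.

Apply L'Hôpital's rule: differentiate numerator and denominator separately.
  f(x) = 3 - 3·e^(-x^2)   ⇒   f'(x) = 6·x·e^(-x^2)
  g(x) = tanh(x)   ⇒   g'(x) = 1 - tanh(x)^2
  lim(x→0) f'(x)/g'(x) = lim(x→0) (6·x·e^(-x^2))/(1 - tanh(x)^2)
  = 0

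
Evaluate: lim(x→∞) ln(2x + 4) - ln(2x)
This is an ∞-∞ indeterminate form.

Combine fractions or rationalize to convert ∞-∞ to 0/0 form:
  lim(x→∞) ln(2x + 4) - ln(2x) = 0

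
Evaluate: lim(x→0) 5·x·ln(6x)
This is a 0·∞ indeterminate form.

Rewrite 0·∞ as a quotient (0/0 or ∞/∞ form), then apply L'Hôpital's rule:
  lim(x→0) 5·x·ln(6x) = 0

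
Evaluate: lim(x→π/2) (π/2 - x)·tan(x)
This is a 0·∞ indeterminate form.

Rewrite 0·∞ as a quotient (0/0 or ∞/∞ form), then apply L'Hôpital's rule:
  lim(x→π/2) (π/2 - x)·tan(x) = 1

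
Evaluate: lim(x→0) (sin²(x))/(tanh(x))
This is a 0/0 indeterminate form.

Apply L'Hôpital's rule: differentiate numerator and denominator separately.
  f(x) = sin(x)^2   ⇒   f'(x) = 2·sin(x)·cos(x)
  g(x) = tanh(x)   ⇒   g'(x) = 1 - tanh(x)^2
  lim(x→0) f'(x)/g'(x) = lim(x→0) (2·sin(x)·cos(x))/(1 - tanh(x)^2)
  = 0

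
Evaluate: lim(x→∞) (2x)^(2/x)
This is an exponential indeterminate form.

For exponential indeterminate forms, take the natural log:
  Let L = lim(x→∞) (2x)^(2/x)
  Then ln(L) = lim(x→∞) [exponent × ln(base)]
  Evaluate using L'Hôpital or standard limits, then exponentiate.
  L = 1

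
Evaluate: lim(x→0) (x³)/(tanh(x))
This is a 0/0 indeterminate form.

Apply L'Hôpital's rule: differentiate numerator and denominator separately.
  f(x) = x^3   ⇒   f'(x) = 3·x^2
  g(x) = tanh(x)   ⇒   g'(x) = 1 - tanh(x)^2
  lim(x→0) f'(x)/g'(x) = lim(x→0) (3·x^2)/(1 - tanh(x)^2)
  = 0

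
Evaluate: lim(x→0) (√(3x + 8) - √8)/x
This is a standard limit.

Factor or rationalize the expression:
  lim(x→0) (√(3x + 8) - √8)/x = 3·sqrt(2)/8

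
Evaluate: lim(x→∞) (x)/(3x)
This is an ∞/∞ indeterminate form.

Apply L'Hôpital's rule: differentiate numerator and denominator separately.
  f(x) = x   ⇒   f'(x) = 1
  g(x) = 3·x   ⇒   g'(x) = 3
  lim(x→∞) f'(x)/g'(x) = lim(x→∞) (1)/(3)
  = 1/3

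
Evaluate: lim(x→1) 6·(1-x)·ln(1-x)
This is a 0·∞ indeterminate form.

Rewrite 0·∞ as a quotient (0/0 or ∞/∞ form), then apply L'Hôpital's rule:
  lim(x→1) 6·(1-x)·ln(1-x) = 0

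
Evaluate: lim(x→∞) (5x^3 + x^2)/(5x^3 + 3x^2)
This is an ∞/∞ indeterminate form.

Apply L'Hôpital's rule: differentiate numerator and denominator separately.
  f(x) = 5·x^3 + x^2   ⇒   f'(x) = 15·x^2 + 2·x
  g(x) = 5·x^3 + 3·x^2   ⇒   g'(x) = 15·x^2 + 6·x
  lim(x→∞) f'(x)/g'(x) = lim(x→∞) (15·x^2 + 2·x)/(15·x^2 + 6·x)
  = 1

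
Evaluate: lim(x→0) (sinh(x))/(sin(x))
This is a 0/0 indeterminate form.

Apply L'Hôpital's rule: differentiate numerator and denominator separately.
  f(x) = sinh(x)   ⇒   f'(x) = cosh(x)
  g(x) = sin(x)   ⇒   g'(x) = cos(x)
  lim(x→0) f'(x)/g'(x) = lim(x→0) (cosh(x))/(cos(x))
  = 1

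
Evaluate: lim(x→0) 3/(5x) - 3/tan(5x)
This is an ∞-∞ indeterminate form.

Combine fractions or rationalize to convert ∞-∞ to 0/0 form:
  lim(x→0) 3/(5x) - 3/tan(5x) = 0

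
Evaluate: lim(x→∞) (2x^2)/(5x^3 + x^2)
This is an ∞/∞ indeterminate form.

Apply L'Hôpital's rule: differentiate numerator and denominator separately.
  f(x) = 2·x^2   ⇒   f'(x) = 4·x
  g(x) = 5·x^3 + x^2   ⇒   g'(x) = 15·x^2 + 2·x
  lim(x→∞) f'(x)/g'(x) = lim(x→∞) (4·x)/(15·x^2 + 2·x)
  = 0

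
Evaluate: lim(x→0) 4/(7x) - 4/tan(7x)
This is an ∞-∞ indeterminate form.

Combine fractions or rationalize to convert ∞-∞ to 0/0 form:
  lim(x→0) 4/(7x) - 4/tan(7x) = 0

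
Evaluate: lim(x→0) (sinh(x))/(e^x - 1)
This is a 0/0 indeterminate form.

Apply L'Hôpital's rule: differentiate numerator and denominator separately.
  f(x) = sinh(x)   ⇒   f'(x) = cosh(x)
  g(x) = e^(x) - 1   ⇒   g'(x) = e^(x)
  lim(x→0) f'(x)/g'(x) = lim(x→0) (cosh(x))/(e^(x))
  = 1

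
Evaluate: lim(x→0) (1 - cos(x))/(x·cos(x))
This is a 0/0 indeterminate form.

Apply L'Hôpital's rule: differentiate numerator and denominator separately.
  f(x) = 1 - cos(x)   ⇒   f'(x) = sin(x)
  g(x) = x·cos(x)   ⇒   g'(x) = -x·sin(x) + cos(x)
  lim(x→0) f'(x)/g'(x) = lim(x→0) (sin(x))/(-x·sin(x) + cos(x))
  = 0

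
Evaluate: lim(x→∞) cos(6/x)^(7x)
This is an exponential indeterminate form.

For exponential indeterminate forms, take the natural log:
  Let L = lim(x→∞) cos(6/x)^(7x)
  Then ln(L) = lim(x→∞) [exponent × ln(base)]
  Evaluate using L'Hôpital or standard limits, then exponentiate.
  L = 1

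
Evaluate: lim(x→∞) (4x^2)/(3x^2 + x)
This is an ∞/∞ indeterminate form.

Apply L'Hôpital's rule: differentiate numerator and denominator separately.
  f(x) = 4·x^2   ⇒   f'(x) = 8·x
  g(x) = 3·x^2 + x   ⇒   g'(x) = 6·x + 1
  lim(x→∞) f'(x)/g'(x) = lim(x→∞) (8·x)/(6·x + 1)
  = 4/3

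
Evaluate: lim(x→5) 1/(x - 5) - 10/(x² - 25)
This is an ∞-∞ indeterminate form.

Combine fractions or rationalize to convert ∞-∞ to 0/0 form:
  lim(x→5) 1/(x - 5) - 10/(x² - 25) = 1/10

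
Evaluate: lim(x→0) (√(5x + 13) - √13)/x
This is a standard limit.

Factor or rationalize the expression:
  lim(x→0) (√(5x + 13) - √13)/x = 5·sqrt(13)/26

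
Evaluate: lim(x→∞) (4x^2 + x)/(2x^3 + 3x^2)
This is an ∞/∞ indeterminate form.

Apply L'Hôpital's rule: differentiate numerator and denominator separately.
  f(x) = 4·x^2 + x   ⇒   f'(x) = 8·x + 1
  g(x) = 2·x^3 + 3·x^2   ⇒   g'(x) = 6·x^2 + 6·x
  lim(x→∞) f'(x)/g'(x) = lim(x→∞) (8·x + 1)/(6·x^2 + 6·x)
  = 0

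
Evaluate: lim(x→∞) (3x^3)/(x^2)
This is an ∞/∞ indeterminate form.

Apply L'Hôpital's rule: differentiate numerator and denominator separately.
  f(x) = 3·x^3   ⇒   f'(x) = 9·x^2
  g(x) = x^2   ⇒   g'(x) = 2·x
  lim(x→∞) f'(x)/g'(x) = lim(x→∞) (9·x^2)/(2·x)
  = ∞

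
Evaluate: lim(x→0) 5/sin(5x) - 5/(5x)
This is an ∞-∞ indeterminate form.

Combine fractions or rationalize to convert ∞-∞ to 0/0 form:
  lim(x→0) 5/sin(5x) - 5/(5x) = 0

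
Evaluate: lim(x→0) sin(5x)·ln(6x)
This is a 0·∞ indeterminate form.

Rewrite 0·∞ as a quotient (0/0 or ∞/∞ form), then apply L'Hôpital's rule:
  lim(x→0) sin(5x)·ln(6x) = 0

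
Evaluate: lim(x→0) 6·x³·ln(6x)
This is a 0·∞ indeterminate form.

Rewrite 0·∞ as a quotient (0/0 or ∞/∞ form), then apply L'Hôpital's rule:
  lim(x→0) 6·x³·ln(6x) = 0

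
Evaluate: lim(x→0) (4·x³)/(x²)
This is a 0/0 indeterminate form.

Apply L'Hôpital's rule: differentiate numerator and denominator separately.
  f(x) = 4·x^3   ⇒   f'(x) = 12·x^2
  g(x) = x^2   ⇒   g'(x) = 2·x
  lim(x→0) f'(x)/g'(x) = lim(x→0) (12·x^2)/(2·x)
  = 0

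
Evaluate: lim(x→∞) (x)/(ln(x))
This is an ∞/∞ indeterminate form.

Apply L'Hôpital's rule: differentiate numerator and denominator separately.
  f(x) = x   ⇒   f'(x) = 1
  g(x) = ln(x)   ⇒   g'(x) = 1/x
  lim(x→∞) f'(x)/g'(x) = lim(x→∞) (1)/(1/x)
  = ∞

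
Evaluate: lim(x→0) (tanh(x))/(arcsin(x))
This is a 0/0 indeterminate form.

Apply L'Hôpital's rule: differentiate numerator and denominator separately.
  f(x) = tanh(x)   ⇒   f'(x) = 1 - tanh(x)^2
  g(x) = asin(x)   ⇒   g'(x) = 1/sqrt(1 - x^2)
  lim(x→0) f'(x)/g'(x) = lim(x→0) (1 - tanh(x)^2)/(1/sqrt(1 - x^2))
  = 1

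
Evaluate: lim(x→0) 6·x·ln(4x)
This is a 0·∞ indeterminate form.

Rewrite 0·∞ as a quotient (0/0 or ∞/∞ form), then apply L'Hôpital's rule:
  lim(x→0) 6·x·ln(4x) = 0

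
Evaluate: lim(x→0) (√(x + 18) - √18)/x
This is a standard limit.

Factor or rationalize the expression:
  lim(x→0) (√(x + 18) - √18)/x = sqrt(2)/12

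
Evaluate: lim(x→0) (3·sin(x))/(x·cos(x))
This is a 0/0 indeterminate form.

Apply L'Hôpital's rule: differentiate numerator and denominator separately.
  f(x) = 3·sin(x)   ⇒   f'(x) = 3·cos(x)
  g(x) = x·cos(x)   ⇒   g'(x) = -x·sin(x) + cos(x)
  lim(x→0) f'(x)/g'(x) = lim(x→0) (3·cos(x))/(-x·sin(x) + cos(x))
  = 3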